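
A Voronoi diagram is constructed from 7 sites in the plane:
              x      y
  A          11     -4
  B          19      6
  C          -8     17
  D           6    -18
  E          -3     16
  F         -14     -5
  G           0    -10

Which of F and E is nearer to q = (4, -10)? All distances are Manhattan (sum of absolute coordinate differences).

F

d(q,F) = |4−(-14)| + |-10−(-5)| = 18 + 5 = 23
d(q,E) = |4−(-3)| + |-10−16| = 7 + 26 = 33
23 < 33, so F is closer.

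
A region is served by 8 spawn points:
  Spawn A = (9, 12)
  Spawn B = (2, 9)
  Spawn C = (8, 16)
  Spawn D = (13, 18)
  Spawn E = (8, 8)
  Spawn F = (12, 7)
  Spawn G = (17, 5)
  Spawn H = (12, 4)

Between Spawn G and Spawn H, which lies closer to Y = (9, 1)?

Compare squared distances:
d²(Y, Spawn G) = (9−17)² + (1−5)² = 64 + 16 = 80
d²(Y, Spawn H) = (9−12)² + (1−4)² = 9 + 9 = 18
80 > 18, so Spawn H is closer.

Spawn H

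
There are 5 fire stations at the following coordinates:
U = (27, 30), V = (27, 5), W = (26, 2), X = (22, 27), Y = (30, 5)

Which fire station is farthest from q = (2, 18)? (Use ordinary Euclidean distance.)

Y

Squared Euclidean distances:
|qU|² = (2−27)² + (18−30)² = 625 + 144 = 769
|qV|² = (2−27)² + (18−5)² = 625 + 169 = 794
|qW|² = (2−26)² + (18−2)² = 576 + 256 = 832
|qX|² = (2−22)² + (18−27)² = 400 + 81 = 481
|qY|² = (2−30)² + (18−5)² = 784 + 169 = 953
The largest is to Y.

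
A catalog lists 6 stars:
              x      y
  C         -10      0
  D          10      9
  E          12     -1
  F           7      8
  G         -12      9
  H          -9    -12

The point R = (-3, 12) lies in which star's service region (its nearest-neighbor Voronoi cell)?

Since √ is increasing, it suffices to compare squared distances:
|RC|² = (-3−(-10))² + (12−0)² = 49 + 144 = 193
|RD|² = (-3−10)² + (12−9)² = 169 + 9 = 178
|RE|² = (-3−12)² + (12−(-1))² = 225 + 169 = 394
|RF|² = (-3−7)² + (12−8)² = 100 + 16 = 116
|RG|² = (-3−(-12))² + (12−9)² = 81 + 9 = 90
|RH|² = (-3−(-9))² + (12−(-12))² = 36 + 576 = 612
G is nearest.

G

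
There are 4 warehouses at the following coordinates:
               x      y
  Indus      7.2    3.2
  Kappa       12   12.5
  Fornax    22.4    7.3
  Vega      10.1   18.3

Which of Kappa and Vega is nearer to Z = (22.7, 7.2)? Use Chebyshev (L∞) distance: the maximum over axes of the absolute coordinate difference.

d(Z, Kappa) = max(10.7, 5.3) = 10.7
d(Z, Vega) = max(12.6, 11.1) = 12.6
10.7 < 12.6, so Kappa is closer.

Kappa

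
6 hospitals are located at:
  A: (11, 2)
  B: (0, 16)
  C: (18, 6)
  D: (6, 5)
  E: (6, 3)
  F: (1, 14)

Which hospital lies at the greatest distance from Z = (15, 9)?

Compare squared distances (the ordering matches that of the actual distances):
|ZA|² = (15−11)² + (9−2)² = 16 + 49 = 65
|ZB|² = (15−0)² + (9−16)² = 225 + 49 = 274
|ZC|² = (15−18)² + (9−6)² = 9 + 9 = 18
|ZD|² = (15−6)² + (9−5)² = 81 + 16 = 97
|ZE|² = (15−6)² + (9−3)² = 81 + 36 = 117
|ZF|² = (15−1)² + (9−14)² = 196 + 25 = 221
The largest is to B.

B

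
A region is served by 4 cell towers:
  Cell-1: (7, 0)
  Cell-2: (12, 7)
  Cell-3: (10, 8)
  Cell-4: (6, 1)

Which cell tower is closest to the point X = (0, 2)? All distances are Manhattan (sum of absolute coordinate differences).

Cell-4

d(X, Cell-1) = |0−7| + |2−0| = 7 + 2 = 9
d(X, Cell-2) = |0−12| + |2−7| = 12 + 5 = 17
d(X, Cell-3) = |0−10| + |2−8| = 10 + 6 = 16
d(X, Cell-4) = |0−6| + |2−1| = 6 + 1 = 7
The smallest is to Cell-4, so X lies in the Voronoi region of Cell-4.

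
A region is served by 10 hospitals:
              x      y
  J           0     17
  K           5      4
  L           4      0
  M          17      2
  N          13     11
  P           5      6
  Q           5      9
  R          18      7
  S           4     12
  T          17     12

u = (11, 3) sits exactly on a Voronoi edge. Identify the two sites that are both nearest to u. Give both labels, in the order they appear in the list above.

K and M

Squared distances from u to each site:
|uJ|² = (11−0)² + (3−17)² = 121 + 196 = 317
|uK|² = (11−5)² + (3−4)² = 36 + 1 = 37
|uL|² = (11−4)² + (3−0)² = 49 + 9 = 58
|uM|² = (11−17)² + (3−2)² = 36 + 1 = 37
|uN|² = (11−13)² + (3−11)² = 4 + 64 = 68
|uP|² = (11−5)² + (3−6)² = 36 + 9 = 45
|uQ|² = (11−5)² + (3−9)² = 36 + 36 = 72
|uR|² = (11−18)² + (3−7)² = 49 + 16 = 65
|uS|² = (11−4)² + (3−12)² = 49 + 81 = 130
|uT|² = (11−17)² + (3−12)² = 36 + 81 = 117
u is equidistant from K and M (both at squared distance 37), and every other site is strictly farther — so u lies on the K–M Voronoi edge.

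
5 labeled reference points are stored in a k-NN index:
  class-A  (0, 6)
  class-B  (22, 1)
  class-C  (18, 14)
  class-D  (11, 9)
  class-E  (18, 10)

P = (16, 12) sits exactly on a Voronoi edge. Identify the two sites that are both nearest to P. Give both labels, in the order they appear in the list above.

Squared distances from P to each site:
d²(P, class-A) = (16−0)² + (12−6)² = 256 + 36 = 292
d²(P, class-B) = (16−22)² + (12−1)² = 36 + 121 = 157
d²(P, class-C) = (16−18)² + (12−14)² = 4 + 4 = 8
d²(P, class-D) = (16−11)² + (12−9)² = 25 + 9 = 34
d²(P, class-E) = (16−18)² + (12−10)² = 4 + 4 = 8
P is equidistant from class-C and class-E (both at squared distance 8), and every other site is strictly farther — so P lies on the class-C–class-E Voronoi edge.

class-C and class-E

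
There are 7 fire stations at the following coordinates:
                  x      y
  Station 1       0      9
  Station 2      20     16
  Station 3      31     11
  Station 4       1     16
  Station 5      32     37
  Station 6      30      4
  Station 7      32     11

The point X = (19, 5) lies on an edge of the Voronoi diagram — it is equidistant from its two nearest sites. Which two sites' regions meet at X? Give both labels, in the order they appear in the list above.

Squared distances from X to each site:
d²(X, Station 1) = (19−0)² + (5−9)² = 361 + 16 = 377
d²(X, Station 2) = (19−20)² + (5−16)² = 1 + 121 = 122
d²(X, Station 3) = (19−31)² + (5−11)² = 144 + 36 = 180
d²(X, Station 4) = (19−1)² + (5−16)² = 324 + 121 = 445
d²(X, Station 5) = (19−32)² + (5−37)² = 169 + 1024 = 1193
d²(X, Station 6) = (19−30)² + (5−4)² = 121 + 1 = 122
d²(X, Station 7) = (19−32)² + (5−11)² = 169 + 36 = 205
X is equidistant from Station 2 and Station 6 (both at squared distance 122), and every other site is strictly farther — so X lies on the Station 2–Station 6 Voronoi edge.

Station 2 and Station 6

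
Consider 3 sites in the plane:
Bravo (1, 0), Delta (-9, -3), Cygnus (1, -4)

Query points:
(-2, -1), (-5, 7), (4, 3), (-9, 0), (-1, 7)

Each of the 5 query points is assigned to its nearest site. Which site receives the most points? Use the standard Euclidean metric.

(-2, -1) — d² to each: Bravo:10, Delta:53, Cygnus:18 → nearest is Bravo
(-5, 7) — d² to each: Bravo:85, Delta:116, Cygnus:157 → nearest is Bravo
(4, 3) — d² to each: Bravo:18, Delta:205, Cygnus:58 → nearest is Bravo
(-9, 0) — d² to each: Bravo:100, Delta:9, Cygnus:116 → nearest is Delta
(-1, 7) — d² to each: Bravo:53, Delta:164, Cygnus:125 → nearest is Bravo
Tally — Bravo:4, Delta:1. Bravo captures the most (4).

Bravo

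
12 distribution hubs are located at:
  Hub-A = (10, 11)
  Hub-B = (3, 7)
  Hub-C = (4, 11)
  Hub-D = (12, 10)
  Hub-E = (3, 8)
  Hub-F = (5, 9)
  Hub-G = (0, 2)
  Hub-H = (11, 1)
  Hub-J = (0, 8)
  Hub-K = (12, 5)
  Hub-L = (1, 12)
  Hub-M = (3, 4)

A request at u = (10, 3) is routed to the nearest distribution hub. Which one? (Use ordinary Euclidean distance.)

Hub-H

Squared Euclidean distances:
d²(u, Hub-A) = 0 + 64 = 64
d²(u, Hub-B) = 49 + 16 = 65
d²(u, Hub-C) = 36 + 64 = 100
d²(u, Hub-D) = 4 + 49 = 53
d²(u, Hub-E) = 49 + 25 = 74
d²(u, Hub-F) = 25 + 36 = 61
d²(u, Hub-G) = 100 + 1 = 101
d²(u, Hub-H) = 1 + 4 = 5
d²(u, Hub-J) = 100 + 25 = 125
d²(u, Hub-K) = 4 + 4 = 8
d²(u, Hub-L) = 81 + 81 = 162
d²(u, Hub-M) = 49 + 1 = 50
Hub-H is nearest.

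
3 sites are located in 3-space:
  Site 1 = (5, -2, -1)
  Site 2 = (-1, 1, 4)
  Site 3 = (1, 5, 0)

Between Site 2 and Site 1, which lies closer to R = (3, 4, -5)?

Site 1

Compare squared distances:
d²(R, Site 2) = (3−(-1))² + (4−1)² + (-5−4)² = 16 + 9 + 81 = 106
d²(R, Site 1) = (3−5)² + (4−(-2))² + (-5−(-1))² = 4 + 36 + 16 = 56
106 > 56, so Site 1 is closer.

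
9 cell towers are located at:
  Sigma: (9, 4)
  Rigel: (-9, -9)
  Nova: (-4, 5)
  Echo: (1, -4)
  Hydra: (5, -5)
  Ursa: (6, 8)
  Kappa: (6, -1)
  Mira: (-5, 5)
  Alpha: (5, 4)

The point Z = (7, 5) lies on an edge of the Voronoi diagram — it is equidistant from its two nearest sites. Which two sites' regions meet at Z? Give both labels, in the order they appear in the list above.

Sigma and Alpha

Squared distances from Z to each site:
d²(Z, Sigma) = 4 + 1 = 5
d²(Z, Rigel) = 256 + 196 = 452
d²(Z, Nova) = 121 + 0 = 121
d²(Z, Echo) = 36 + 81 = 117
d²(Z, Hydra) = 4 + 100 = 104
d²(Z, Ursa) = 1 + 9 = 10
d²(Z, Kappa) = 1 + 36 = 37
d²(Z, Mira) = 144 + 0 = 144
d²(Z, Alpha) = 4 + 1 = 5
Z is equidistant from Sigma and Alpha (both at squared distance 5), and every other site is strictly farther — so Z lies on the Sigma–Alpha Voronoi edge.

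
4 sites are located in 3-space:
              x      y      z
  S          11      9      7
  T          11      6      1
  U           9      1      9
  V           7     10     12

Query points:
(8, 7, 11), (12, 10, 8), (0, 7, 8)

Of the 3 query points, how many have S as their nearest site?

(8, 7, 11) — d² to each: S:29, T:110, U:41, V:11 → nearest is V
(12, 10, 8) — d² to each: S:3, T:66, U:91, V:41 → nearest is S
(0, 7, 8) — d² to each: S:126, T:171, U:118, V:74 → nearest is V
1 of the 3 points has S as nearest.

1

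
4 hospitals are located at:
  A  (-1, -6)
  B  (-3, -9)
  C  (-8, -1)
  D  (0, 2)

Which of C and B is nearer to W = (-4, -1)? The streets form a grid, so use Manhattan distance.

C

d(W,C) = |-4−(-8)| + |-1−(-1)| = 4 + 0 = 4
d(W,B) = |-4−(-3)| + |-1−(-9)| = 1 + 8 = 9
4 < 9, so C is closer.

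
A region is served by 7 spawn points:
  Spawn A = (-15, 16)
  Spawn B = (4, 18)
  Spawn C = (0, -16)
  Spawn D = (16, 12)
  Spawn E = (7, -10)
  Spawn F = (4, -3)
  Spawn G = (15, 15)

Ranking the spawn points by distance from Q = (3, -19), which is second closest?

Spawn E

Compare squared distances (the ordering matches that of the actual distances):
d²(Q, Spawn A) = (3−(-15))² + (-19−16)² = 324 + 1225 = 1549
d²(Q, Spawn B) = (3−4)² + (-19−18)² = 1 + 1369 = 1370
d²(Q, Spawn C) = (3−0)² + (-19−(-16))² = 9 + 9 = 18
d²(Q, Spawn D) = (3−16)² + (-19−12)² = 169 + 961 = 1130
d²(Q, Spawn E) = (3−7)² + (-19−(-10))² = 16 + 81 = 97
d²(Q, Spawn F) = (3−4)² + (-19−(-3))² = 1 + 256 = 257
d²(Q, Spawn G) = (3−15)² + (-19−15)² = 144 + 1156 = 1300
Sorted ascending: Spawn C, Spawn E, Spawn F, … — the second-nearest is Spawn E.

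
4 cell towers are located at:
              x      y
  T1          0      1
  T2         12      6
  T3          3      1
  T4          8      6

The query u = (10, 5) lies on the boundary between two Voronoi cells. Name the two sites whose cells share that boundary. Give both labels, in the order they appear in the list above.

Squared distances from u to each site:
|uT1|² = 100 + 16 = 116
|uT2|² = 4 + 1 = 5
|uT3|² = 49 + 16 = 65
|uT4|² = 4 + 1 = 5
u is equidistant from T2 and T4 (both at squared distance 5), and every other site is strictly farther — so u lies on the T2–T4 Voronoi edge.

T2 and T4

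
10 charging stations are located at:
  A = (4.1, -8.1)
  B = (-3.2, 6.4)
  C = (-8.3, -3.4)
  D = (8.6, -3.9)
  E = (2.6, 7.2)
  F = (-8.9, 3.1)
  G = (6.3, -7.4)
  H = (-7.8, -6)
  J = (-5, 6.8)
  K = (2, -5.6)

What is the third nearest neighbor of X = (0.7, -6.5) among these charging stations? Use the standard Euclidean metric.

Squared Euclidean distances:
|XA|² = 11.56 + 2.56 = 14.12
|XB|² = 15.21 + 166.41 = 181.62
|XC|² = 81 + 9.61 = 90.61
|XD|² = 62.41 + 6.76 = 69.17
|XE|² = 3.61 + 187.69 = 191.3
|XF|² = 92.16 + 92.16 = 184.32
|XG|² = 31.36 + 0.81 = 32.17
|XH|² = 72.25 + 0.25 = 72.5
|XJ|² = 32.49 + 176.89 = 209.38
|XK|² = 1.69 + 0.81 = 2.5
Sorted ascending: K, A, G, D, … — the third-nearest is G.

G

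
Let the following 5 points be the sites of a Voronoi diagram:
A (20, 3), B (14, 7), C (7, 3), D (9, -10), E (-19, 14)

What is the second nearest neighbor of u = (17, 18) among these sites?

Since √ is increasing, it suffices to compare squared distances:
|uA|² = (17−20)² + (18−3)² = 9 + 225 = 234
|uB|² = (17−14)² + (18−7)² = 9 + 121 = 130
|uC|² = (17−7)² + (18−3)² = 100 + 225 = 325
|uD|² = (17−9)² + (18−(-10))² = 64 + 784 = 848
|uE|² = (17−(-19))² + (18−14)² = 1296 + 16 = 1312
Sorted ascending: B, A, C, … — the second-nearest is A.

A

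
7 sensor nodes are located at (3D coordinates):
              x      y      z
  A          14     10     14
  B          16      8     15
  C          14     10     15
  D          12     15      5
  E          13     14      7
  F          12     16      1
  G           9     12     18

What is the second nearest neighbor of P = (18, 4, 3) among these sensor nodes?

Since √ is increasing, it suffices to compare squared distances:
|PA|² = (18−14)² + (4−10)² + (3−14)² = 16 + 36 + 121 = 173
|PB|² = (18−16)² + (4−8)² + (3−15)² = 4 + 16 + 144 = 164
|PC|² = (18−14)² + (4−10)² + (3−15)² = 16 + 36 + 144 = 196
|PD|² = (18−12)² + (4−15)² + (3−5)² = 36 + 121 + 4 = 161
|PE|² = (18−13)² + (4−14)² + (3−7)² = 25 + 100 + 16 = 141
|PF|² = (18−12)² + (4−16)² + (3−1)² = 36 + 144 + 4 = 184
|PG|² = (18−9)² + (4−12)² + (3−18)² = 81 + 64 + 225 = 370
Sorted ascending: E, D, B, … — the second-nearest is D.

D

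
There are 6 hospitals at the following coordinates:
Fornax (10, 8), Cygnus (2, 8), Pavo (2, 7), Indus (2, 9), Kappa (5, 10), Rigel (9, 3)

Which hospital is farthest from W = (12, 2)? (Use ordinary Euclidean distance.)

Indus

Squared Euclidean distances:
d²(W, Fornax) = (12−10)² + (2−8)² = 4 + 36 = 40
d²(W, Cygnus) = (12−2)² + (2−8)² = 100 + 36 = 136
d²(W, Pavo) = (12−2)² + (2−7)² = 100 + 25 = 125
d²(W, Indus) = (12−2)² + (2−9)² = 100 + 49 = 149
d²(W, Kappa) = (12−5)² + (2−10)² = 49 + 64 = 113
d²(W, Rigel) = (12−9)² + (2−3)² = 9 + 1 = 10
The largest is to Indus.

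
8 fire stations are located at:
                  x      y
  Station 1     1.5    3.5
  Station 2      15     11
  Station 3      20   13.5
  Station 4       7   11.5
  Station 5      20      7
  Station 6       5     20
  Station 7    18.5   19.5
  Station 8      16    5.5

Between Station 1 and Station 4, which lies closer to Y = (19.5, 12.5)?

Station 4

Compare squared distances:
d²(Y, Station 1) = (19.5−1.5)² + (12.5−3.5)² = 324 + 81 = 405
d²(Y, Station 4) = (19.5−7)² + (12.5−11.5)² = 156.25 + 1 = 157.25
405 > 157.25, so Station 4 is closer.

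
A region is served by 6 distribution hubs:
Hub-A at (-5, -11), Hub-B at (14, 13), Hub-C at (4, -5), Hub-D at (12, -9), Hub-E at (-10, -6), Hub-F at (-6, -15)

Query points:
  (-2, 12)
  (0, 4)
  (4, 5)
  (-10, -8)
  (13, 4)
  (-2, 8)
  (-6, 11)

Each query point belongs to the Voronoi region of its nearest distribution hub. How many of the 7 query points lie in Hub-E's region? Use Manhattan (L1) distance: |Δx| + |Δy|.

2

(-2, 12) — d to each: Hub-A:26, Hub-B:17, Hub-C:23, Hub-D:35, Hub-E:26, Hub-F:31 → nearest is Hub-B
(0, 4) — d to each: Hub-A:20, Hub-B:23, Hub-C:13, Hub-D:25, Hub-E:20, Hub-F:25 → nearest is Hub-C
(4, 5) — d to each: Hub-A:25, Hub-B:18, Hub-C:10, Hub-D:22, Hub-E:25, Hub-F:30 → nearest is Hub-C
(-10, -8) — d to each: Hub-A:8, Hub-B:45, Hub-C:17, Hub-D:23, Hub-E:2, Hub-F:11 → nearest is Hub-E
(13, 4) — d to each: Hub-A:33, Hub-B:10, Hub-C:18, Hub-D:14, Hub-E:33, Hub-F:38 → nearest is Hub-B
(-2, 8) — d to each: Hub-A:22, Hub-B:21, Hub-C:19, Hub-D:31, Hub-E:22, Hub-F:27 → nearest is Hub-C
(-6, 11) — d to each: Hub-A:23, Hub-B:22, Hub-C:26, Hub-D:38, Hub-E:21, Hub-F:26 → nearest is Hub-E
2 of the 7 points have Hub-E as nearest.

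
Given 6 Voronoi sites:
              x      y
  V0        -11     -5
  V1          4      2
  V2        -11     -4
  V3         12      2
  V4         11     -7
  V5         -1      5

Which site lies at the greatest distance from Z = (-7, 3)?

V4

Since √ is increasing, it suffices to compare squared distances:
|ZV0|² = (-7−(-11))² + (3−(-5))² = 16 + 64 = 80
|ZV1|² = (-7−4)² + (3−2)² = 121 + 1 = 122
|ZV2|² = (-7−(-11))² + (3−(-4))² = 16 + 49 = 65
|ZV3|² = (-7−12)² + (3−2)² = 361 + 1 = 362
|ZV4|² = (-7−11)² + (3−(-7))² = 324 + 100 = 424
|ZV5|² = (-7−(-1))² + (3−5)² = 36 + 4 = 40
The largest is to V4.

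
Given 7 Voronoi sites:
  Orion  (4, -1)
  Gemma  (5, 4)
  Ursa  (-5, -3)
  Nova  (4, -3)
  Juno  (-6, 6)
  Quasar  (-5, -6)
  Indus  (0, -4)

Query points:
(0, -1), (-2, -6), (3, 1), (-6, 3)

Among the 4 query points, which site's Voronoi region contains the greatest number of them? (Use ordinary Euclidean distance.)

(0, -1) — d² to each: Orion:16, Gemma:50, Ursa:29, Nova:20, Juno:85, Quasar:50, Indus:9 → nearest is Indus
(-2, -6) — d² to each: Orion:61, Gemma:149, Ursa:18, Nova:45, Juno:160, Quasar:9, Indus:8 → nearest is Indus
(3, 1) — d² to each: Orion:5, Gemma:13, Ursa:80, Nova:17, Juno:106, Quasar:113, Indus:34 → nearest is Orion
(-6, 3) — d² to each: Orion:116, Gemma:122, Ursa:37, Nova:136, Juno:9, Quasar:82, Indus:85 → nearest is Juno
Tally — Orion:1, Juno:1, Indus:2. Indus captures the most (2).

Indus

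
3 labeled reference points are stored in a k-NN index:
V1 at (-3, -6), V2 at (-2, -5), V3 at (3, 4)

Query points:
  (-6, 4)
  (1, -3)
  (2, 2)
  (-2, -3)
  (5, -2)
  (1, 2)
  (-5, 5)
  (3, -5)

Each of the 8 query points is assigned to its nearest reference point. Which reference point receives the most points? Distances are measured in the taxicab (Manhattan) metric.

V3

(-6, 4) — d to each: V1:13, V2:13, V3:9 → nearest is V3
(1, -3) — d to each: V1:7, V2:5, V3:9 → nearest is V2
(2, 2) — d to each: V1:13, V2:11, V3:3 → nearest is V3
(-2, -3) — d to each: V1:4, V2:2, V3:12 → nearest is V2
(5, -2) — d to each: V1:12, V2:10, V3:8 → nearest is V3
(1, 2) — d to each: V1:12, V2:10, V3:4 → nearest is V3
(-5, 5) — d to each: V1:13, V2:13, V3:9 → nearest is V3
(3, -5) — d to each: V1:7, V2:5, V3:9 → nearest is V2
Tally — V2:3, V3:5. V3 captures the most (5).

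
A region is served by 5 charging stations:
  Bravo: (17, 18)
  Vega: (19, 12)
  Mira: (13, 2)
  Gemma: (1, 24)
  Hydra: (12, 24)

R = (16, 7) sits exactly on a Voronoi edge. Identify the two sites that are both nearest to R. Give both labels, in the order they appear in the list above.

Squared distances from R to each site:
d²(R, Bravo) = (16−17)² + (7−18)² = 1 + 121 = 122
d²(R, Vega) = (16−19)² + (7−12)² = 9 + 25 = 34
d²(R, Mira) = (16−13)² + (7−2)² = 9 + 25 = 34
d²(R, Gemma) = (16−1)² + (7−24)² = 225 + 289 = 514
d²(R, Hydra) = (16−12)² + (7−24)² = 16 + 289 = 305
R is equidistant from Vega and Mira (both at squared distance 34), and every other site is strictly farther — so R lies on the Vega–Mira Voronoi edge.

Vega and Mira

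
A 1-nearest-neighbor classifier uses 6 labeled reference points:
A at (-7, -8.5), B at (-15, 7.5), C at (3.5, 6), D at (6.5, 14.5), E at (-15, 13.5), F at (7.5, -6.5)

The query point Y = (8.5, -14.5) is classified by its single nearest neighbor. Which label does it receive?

F

Since √ is increasing, it suffices to compare squared distances:
|YA|² = (8.5−(-7))² + (-14.5−(-8.5))² = 240.25 + 36 = 276.25
|YB|² = (8.5−(-15))² + (-14.5−7.5)² = 552.25 + 484 = 1036.25
|YC|² = (8.5−3.5)² + (-14.5−6)² = 25 + 420.25 = 445.25
|YD|² = (8.5−6.5)² + (-14.5−14.5)² = 4 + 841 = 845
|YE|² = (8.5−(-15))² + (-14.5−13.5)² = 552.25 + 784 = 1336.25
|YF|² = (8.5−7.5)² + (-14.5−(-6.5))² = 1 + 64 = 65
Minimum is at F.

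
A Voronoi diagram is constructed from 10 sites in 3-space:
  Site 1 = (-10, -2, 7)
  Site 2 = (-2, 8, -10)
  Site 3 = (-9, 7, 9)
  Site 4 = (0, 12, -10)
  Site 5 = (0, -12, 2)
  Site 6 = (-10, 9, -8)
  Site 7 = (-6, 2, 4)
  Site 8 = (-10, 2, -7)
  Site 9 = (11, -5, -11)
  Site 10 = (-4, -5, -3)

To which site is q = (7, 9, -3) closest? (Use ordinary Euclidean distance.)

Site 4

Squared Euclidean distances:
d²(q, Site 1) = 289 + 121 + 100 = 510
d²(q, Site 2) = 81 + 1 + 49 = 131
d²(q, Site 3) = 256 + 4 + 144 = 404
d²(q, Site 4) = 49 + 9 + 49 = 107
d²(q, Site 5) = 49 + 441 + 25 = 515
d²(q, Site 6) = 289 + 0 + 25 = 314
d²(q, Site 7) = 169 + 49 + 49 = 267
d²(q, Site 8) = 289 + 49 + 16 = 354
d²(q, Site 9) = 16 + 196 + 64 = 276
d²(q, Site 10) = 121 + 196 + 0 = 317
The smallest is to Site 4, so q lies in the Voronoi region of Site 4.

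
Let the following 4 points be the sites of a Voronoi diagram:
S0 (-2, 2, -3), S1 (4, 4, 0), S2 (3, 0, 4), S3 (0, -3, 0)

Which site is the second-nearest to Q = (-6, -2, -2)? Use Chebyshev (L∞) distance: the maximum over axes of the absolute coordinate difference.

d(Q,S0) = max(4, 4, 1) = 4
d(Q,S1) = max(10, 6, 2) = 10
d(Q,S2) = max(9, 2, 6) = 9
d(Q,S3) = max(6, 1, 2) = 6
Sorted ascending: S0, S3, S2, … — the second-nearest is S3.

S3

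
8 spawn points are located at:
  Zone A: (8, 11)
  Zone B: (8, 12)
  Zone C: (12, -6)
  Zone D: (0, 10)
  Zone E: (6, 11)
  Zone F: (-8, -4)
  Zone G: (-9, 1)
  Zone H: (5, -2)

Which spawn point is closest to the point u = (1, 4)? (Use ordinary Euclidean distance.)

Zone D

Compare squared distances (the ordering matches that of the actual distances):
d²(u, Zone A) = (1−8)² + (4−11)² = 49 + 49 = 98
d²(u, Zone B) = (1−8)² + (4−12)² = 49 + 64 = 113
d²(u, Zone C) = (1−12)² + (4−(-6))² = 121 + 100 = 221
d²(u, Zone D) = (1−0)² + (4−10)² = 1 + 36 = 37
d²(u, Zone E) = (1−6)² + (4−11)² = 25 + 49 = 74
d²(u, Zone F) = (1−(-8))² + (4−(-4))² = 81 + 64 = 145
d²(u, Zone G) = (1−(-9))² + (4−1)² = 100 + 9 = 109
d²(u, Zone H) = (1−5)² + (4−(-2))² = 16 + 36 = 52
Minimum is at Zone D.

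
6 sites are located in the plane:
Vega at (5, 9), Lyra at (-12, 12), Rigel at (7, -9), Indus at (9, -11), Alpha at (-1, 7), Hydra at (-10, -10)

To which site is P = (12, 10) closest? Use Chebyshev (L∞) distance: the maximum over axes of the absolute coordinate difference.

d(P, Vega) = max(7, 1) = 7
d(P, Lyra) = max(24, 2) = 24
d(P, Rigel) = max(5, 19) = 19
d(P, Indus) = max(3, 21) = 21
d(P, Alpha) = max(13, 3) = 13
d(P, Hydra) = max(22, 20) = 22
Minimum is at Vega.

Vega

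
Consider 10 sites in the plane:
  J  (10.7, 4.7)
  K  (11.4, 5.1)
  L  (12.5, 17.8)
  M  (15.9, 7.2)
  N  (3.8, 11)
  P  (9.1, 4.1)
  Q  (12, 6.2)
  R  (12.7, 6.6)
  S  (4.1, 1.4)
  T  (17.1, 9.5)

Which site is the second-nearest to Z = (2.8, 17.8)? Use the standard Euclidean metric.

Since √ is increasing, it suffices to compare squared distances:
|ZJ|² = (2.8−10.7)² + (17.8−4.7)² = 62.41 + 171.61 = 234.02
|ZK|² = (2.8−11.4)² + (17.8−5.1)² = 73.96 + 161.29 = 235.25
|ZL|² = (2.8−12.5)² + (17.8−17.8)² = 94.09 + 0 = 94.09
|ZM|² = (2.8−15.9)² + (17.8−7.2)² = 171.61 + 112.36 = 283.97
|ZN|² = (2.8−3.8)² + (17.8−11)² = 1 + 46.24 = 47.24
|ZP|² = (2.8−9.1)² + (17.8−4.1)² = 39.69 + 187.69 = 227.38
|ZQ|² = (2.8−12)² + (17.8−6.2)² = 84.64 + 134.56 = 219.2
|ZR|² = (2.8−12.7)² + (17.8−6.6)² = 98.01 + 125.44 = 223.45
|ZS|² = (2.8−4.1)² + (17.8−1.4)² = 1.69 + 268.96 = 270.65
|ZT|² = (2.8−17.1)² + (17.8−9.5)² = 204.49 + 68.89 = 273.38
Sorted ascending: N, L, Q, … — the second-nearest is L.

L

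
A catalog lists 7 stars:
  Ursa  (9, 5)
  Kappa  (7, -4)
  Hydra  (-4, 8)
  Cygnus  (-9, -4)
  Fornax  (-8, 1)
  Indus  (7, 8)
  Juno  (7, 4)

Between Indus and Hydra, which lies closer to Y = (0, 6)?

Hydra

Compare squared distances:
d²(Y, Indus) = (0−7)² + (6−8)² = 49 + 4 = 53
d²(Y, Hydra) = (0−(-4))² + (6−8)² = 16 + 4 = 20
53 > 20, so Hydra is closer.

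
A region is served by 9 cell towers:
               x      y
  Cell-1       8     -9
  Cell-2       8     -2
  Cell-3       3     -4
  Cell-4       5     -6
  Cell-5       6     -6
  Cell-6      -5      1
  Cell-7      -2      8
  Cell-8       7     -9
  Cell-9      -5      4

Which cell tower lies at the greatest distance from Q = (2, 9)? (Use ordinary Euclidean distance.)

Cell-1

Compare squared distances (the ordering matches that of the actual distances):
d²(Q, Cell-1) = 36 + 324 = 360
d²(Q, Cell-2) = 36 + 121 = 157
d²(Q, Cell-3) = 1 + 169 = 170
d²(Q, Cell-4) = 9 + 225 = 234
d²(Q, Cell-5) = 16 + 225 = 241
d²(Q, Cell-6) = 49 + 64 = 113
d²(Q, Cell-7) = 16 + 1 = 17
d²(Q, Cell-8) = 25 + 324 = 349
d²(Q, Cell-9) = 49 + 25 = 74
The largest is to Cell-1.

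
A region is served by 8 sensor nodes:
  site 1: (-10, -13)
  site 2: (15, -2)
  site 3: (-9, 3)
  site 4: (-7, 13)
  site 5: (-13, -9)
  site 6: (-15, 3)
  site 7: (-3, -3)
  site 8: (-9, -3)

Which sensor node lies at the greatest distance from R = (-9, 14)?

Since √ is increasing, it suffices to compare squared distances:
d²(R, site 1) = (-9−(-10))² + (14−(-13))² = 1 + 729 = 730
d²(R, site 2) = (-9−15)² + (14−(-2))² = 576 + 256 = 832
d²(R, site 3) = (-9−(-9))² + (14−3)² = 0 + 121 = 121
d²(R, site 4) = (-9−(-7))² + (14−13)² = 4 + 1 = 5
d²(R, site 5) = (-9−(-13))² + (14−(-9))² = 16 + 529 = 545
d²(R, site 6) = (-9−(-15))² + (14−3)² = 36 + 121 = 157
d²(R, site 7) = (-9−(-3))² + (14−(-3))² = 36 + 289 = 325
d²(R, site 8) = (-9−(-9))² + (14−(-3))² = 0 + 289 = 289
The largest is to site 2.

site 2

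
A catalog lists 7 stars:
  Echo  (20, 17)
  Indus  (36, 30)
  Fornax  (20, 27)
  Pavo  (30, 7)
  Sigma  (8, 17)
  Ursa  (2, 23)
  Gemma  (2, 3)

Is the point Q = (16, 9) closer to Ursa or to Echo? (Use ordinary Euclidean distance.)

Compare squared distances:
d²(Q, Ursa) = (16−2)² + (9−23)² = 196 + 196 = 392
d²(Q, Echo) = (16−20)² + (9−17)² = 16 + 64 = 80
392 > 80, so Echo is closer.

Echo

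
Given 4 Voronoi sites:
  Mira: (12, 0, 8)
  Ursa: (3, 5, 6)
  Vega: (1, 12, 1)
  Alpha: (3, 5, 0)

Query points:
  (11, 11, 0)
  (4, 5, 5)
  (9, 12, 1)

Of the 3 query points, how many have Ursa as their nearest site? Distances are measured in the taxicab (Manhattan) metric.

(11, 11, 0) — d to each: Mira:20, Ursa:20, Vega:12, Alpha:14 → nearest is Vega
(4, 5, 5) — d to each: Mira:16, Ursa:2, Vega:14, Alpha:6 → nearest is Ursa
(9, 12, 1) — d to each: Mira:22, Ursa:18, Vega:8, Alpha:14 → nearest is Vega
1 of the 3 points has Ursa as nearest.

1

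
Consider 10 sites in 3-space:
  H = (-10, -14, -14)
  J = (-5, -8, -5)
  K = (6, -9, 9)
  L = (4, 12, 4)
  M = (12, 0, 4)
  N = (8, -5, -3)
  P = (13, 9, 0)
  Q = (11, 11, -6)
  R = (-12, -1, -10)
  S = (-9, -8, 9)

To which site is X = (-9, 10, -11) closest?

R

Since √ is increasing, it suffices to compare squared distances:
|XH|² = (-9−(-10))² + (10−(-14))² + (-11−(-14))² = 1 + 576 + 9 = 586
|XJ|² = (-9−(-5))² + (10−(-8))² + (-11−(-5))² = 16 + 324 + 36 = 376
|XK|² = (-9−6)² + (10−(-9))² + (-11−9)² = 225 + 361 + 400 = 986
|XL|² = (-9−4)² + (10−12)² + (-11−4)² = 169 + 4 + 225 = 398
|XM|² = (-9−12)² + (10−0)² + (-11−4)² = 441 + 100 + 225 = 766
|XN|² = (-9−8)² + (10−(-5))² + (-11−(-3))² = 289 + 225 + 64 = 578
|XP|² = (-9−13)² + (10−9)² + (-11−0)² = 484 + 1 + 121 = 606
|XQ|² = (-9−11)² + (10−11)² + (-11−(-6))² = 400 + 1 + 25 = 426
|XR|² = (-9−(-12))² + (10−(-1))² + (-11−(-10))² = 9 + 121 + 1 = 131
|XS|² = (-9−(-9))² + (10−(-8))² + (-11−9)² = 0 + 324 + 400 = 724
R is nearest.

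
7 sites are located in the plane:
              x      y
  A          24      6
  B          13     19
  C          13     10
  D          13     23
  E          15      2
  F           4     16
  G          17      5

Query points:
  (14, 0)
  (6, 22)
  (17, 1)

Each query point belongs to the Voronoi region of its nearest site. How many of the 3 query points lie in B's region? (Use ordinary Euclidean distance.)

0

(14, 0) — d² to each: A:136, B:362, C:101, D:530, E:5, F:356, G:34 → nearest is E
(6, 22) — d² to each: A:580, B:58, C:193, D:50, E:481, F:40, G:410 → nearest is F
(17, 1) — d² to each: A:74, B:340, C:97, D:500, E:5, F:394, G:16 → nearest is E
0 of the 3 points have B as nearest.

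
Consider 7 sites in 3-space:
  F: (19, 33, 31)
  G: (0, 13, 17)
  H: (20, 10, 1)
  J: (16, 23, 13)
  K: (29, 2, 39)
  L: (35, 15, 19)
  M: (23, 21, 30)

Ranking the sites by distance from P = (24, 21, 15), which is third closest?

M

Squared Euclidean distances:
|PF|² = 25 + 144 + 256 = 425
|PG|² = 576 + 64 + 4 = 644
|PH|² = 16 + 121 + 196 = 333
|PJ|² = 64 + 4 + 4 = 72
|PK|² = 25 + 361 + 576 = 962
|PL|² = 121 + 36 + 16 = 173
|PM|² = 1 + 0 + 225 = 226
Sorted ascending: J, L, M, H, … — the third-nearest is M.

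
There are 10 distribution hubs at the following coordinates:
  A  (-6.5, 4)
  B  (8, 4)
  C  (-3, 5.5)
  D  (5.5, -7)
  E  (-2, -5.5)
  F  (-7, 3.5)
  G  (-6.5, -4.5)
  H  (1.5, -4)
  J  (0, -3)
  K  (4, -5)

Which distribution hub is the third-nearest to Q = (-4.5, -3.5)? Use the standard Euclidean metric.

Squared Euclidean distances:
|QA|² = (-4.5−(-6.5))² + (-3.5−4)² = 4 + 56.25 = 60.25
|QB|² = (-4.5−8)² + (-3.5−4)² = 156.25 + 56.25 = 212.5
|QC|² = (-4.5−(-3))² + (-3.5−5.5)² = 2.25 + 81 = 83.25
|QD|² = (-4.5−5.5)² + (-3.5−(-7))² = 100 + 12.25 = 112.25
|QE|² = (-4.5−(-2))² + (-3.5−(-5.5))² = 6.25 + 4 = 10.25
|QF|² = (-4.5−(-7))² + (-3.5−3.5)² = 6.25 + 49 = 55.25
|QG|² = (-4.5−(-6.5))² + (-3.5−(-4.5))² = 4 + 1 = 5
|QH|² = (-4.5−1.5)² + (-3.5−(-4))² = 36 + 0.25 = 36.25
|QJ|² = (-4.5−0)² + (-3.5−(-3))² = 20.25 + 0.25 = 20.5
|QK|² = (-4.5−4)² + (-3.5−(-5))² = 72.25 + 2.25 = 74.5
Sorted ascending: G, E, J, H, … — the third-nearest is J.

J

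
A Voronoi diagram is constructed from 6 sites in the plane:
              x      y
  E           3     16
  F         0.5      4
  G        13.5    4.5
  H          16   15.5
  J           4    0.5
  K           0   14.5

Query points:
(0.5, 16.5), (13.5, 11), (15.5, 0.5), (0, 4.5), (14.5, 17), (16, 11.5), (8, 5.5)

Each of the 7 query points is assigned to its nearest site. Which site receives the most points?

(0.5, 16.5) — d² to each: E:6.5, F:156.25, G:313, H:241.25, J:268.25, K:4.25 → nearest is K
(13.5, 11) — d² to each: E:135.25, F:218, G:42.25, H:26.5, J:200.5, K:194.5 → nearest is H
(15.5, 0.5) — d² to each: E:396.5, F:237.25, G:20, H:225.25, J:132.25, K:436.25 → nearest is G
(0, 4.5) — d² to each: E:141.25, F:0.5, G:182.25, H:377, J:32, K:100 → nearest is F
(14.5, 17) — d² to each: E:133.25, F:365, G:157.25, H:4.5, J:382.5, K:216.5 → nearest is H
(16, 11.5) — d² to each: E:189.25, F:296.5, G:55.25, H:16, J:265, K:265 → nearest is H
(8, 5.5) — d² to each: E:135.25, F:58.5, G:31.25, H:164, J:41, K:145 → nearest is G
Tally — F:1, G:2, H:3, K:1. H captures the most (3).

H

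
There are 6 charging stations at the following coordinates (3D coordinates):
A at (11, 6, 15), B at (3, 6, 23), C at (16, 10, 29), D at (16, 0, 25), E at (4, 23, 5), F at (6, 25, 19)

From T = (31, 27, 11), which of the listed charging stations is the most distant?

Squared Euclidean distances:
|TA|² = (31−11)² + (27−6)² + (11−15)² = 400 + 441 + 16 = 857
|TB|² = (31−3)² + (27−6)² + (11−23)² = 784 + 441 + 144 = 1369
|TC|² = (31−16)² + (27−10)² + (11−29)² = 225 + 289 + 324 = 838
|TD|² = (31−16)² + (27−0)² + (11−25)² = 225 + 729 + 196 = 1150
|TE|² = (31−4)² + (27−23)² + (11−5)² = 729 + 16 + 36 = 781
|TF|² = (31−6)² + (27−25)² + (11−19)² = 625 + 4 + 64 = 693
The largest is to B.

B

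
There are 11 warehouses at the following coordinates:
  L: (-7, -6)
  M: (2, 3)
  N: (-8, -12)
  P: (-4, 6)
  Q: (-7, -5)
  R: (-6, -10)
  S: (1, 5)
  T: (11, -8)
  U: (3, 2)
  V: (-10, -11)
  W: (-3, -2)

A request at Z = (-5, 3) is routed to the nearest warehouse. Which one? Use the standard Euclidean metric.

P

Squared Euclidean distances:
|ZL|² = (-5−(-7))² + (3−(-6))² = 4 + 81 = 85
|ZM|² = (-5−2)² + (3−3)² = 49 + 0 = 49
|ZN|² = (-5−(-8))² + (3−(-12))² = 9 + 225 = 234
|ZP|² = (-5−(-4))² + (3−6)² = 1 + 9 = 10
|ZQ|² = (-5−(-7))² + (3−(-5))² = 4 + 64 = 68
|ZR|² = (-5−(-6))² + (3−(-10))² = 1 + 169 = 170
|ZS|² = (-5−1)² + (3−5)² = 36 + 4 = 40
|ZT|² = (-5−11)² + (3−(-8))² = 256 + 121 = 377
|ZU|² = (-5−3)² + (3−2)² = 64 + 1 = 65
|ZV|² = (-5−(-10))² + (3−(-11))² = 25 + 196 = 221
|ZW|² = (-5−(-3))² + (3−(-2))² = 4 + 25 = 29
P is nearest.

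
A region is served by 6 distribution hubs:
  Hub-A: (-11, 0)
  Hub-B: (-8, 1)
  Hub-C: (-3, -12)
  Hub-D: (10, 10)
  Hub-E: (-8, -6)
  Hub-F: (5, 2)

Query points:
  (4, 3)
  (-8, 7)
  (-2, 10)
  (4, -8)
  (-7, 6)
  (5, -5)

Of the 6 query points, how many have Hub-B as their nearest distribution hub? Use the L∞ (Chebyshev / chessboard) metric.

2

(4, 3) — d to each: Hub-A:15, Hub-B:12, Hub-C:15, Hub-D:7, Hub-E:12, Hub-F:1 → nearest is Hub-F
(-8, 7) — d to each: Hub-A:7, Hub-B:6, Hub-C:19, Hub-D:18, Hub-E:13, Hub-F:13 → nearest is Hub-B
(-2, 10) — d to each: Hub-A:10, Hub-B:9, Hub-C:22, Hub-D:12, Hub-E:16, Hub-F:8 → nearest is Hub-F
(4, -8) — d to each: Hub-A:15, Hub-B:12, Hub-C:7, Hub-D:18, Hub-E:12, Hub-F:10 → nearest is Hub-C
(-7, 6) — d to each: Hub-A:6, Hub-B:5, Hub-C:18, Hub-D:17, Hub-E:12, Hub-F:12 → nearest is Hub-B
(5, -5) — d to each: Hub-A:16, Hub-B:13, Hub-C:8, Hub-D:15, Hub-E:13, Hub-F:7 → nearest is Hub-F
2 of the 6 points have Hub-B as nearest.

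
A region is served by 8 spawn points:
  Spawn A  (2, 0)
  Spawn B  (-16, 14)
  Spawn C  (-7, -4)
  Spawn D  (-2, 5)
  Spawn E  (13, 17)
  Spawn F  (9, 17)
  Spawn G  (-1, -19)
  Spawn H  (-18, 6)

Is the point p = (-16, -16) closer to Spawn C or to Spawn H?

Spawn C

Compare squared distances:
d²(p, Spawn C) = (-16−(-7))² + (-16−(-4))² = 81 + 144 = 225
d²(p, Spawn H) = (-16−(-18))² + (-16−6)² = 4 + 484 = 488
225 < 488, so Spawn C is closer.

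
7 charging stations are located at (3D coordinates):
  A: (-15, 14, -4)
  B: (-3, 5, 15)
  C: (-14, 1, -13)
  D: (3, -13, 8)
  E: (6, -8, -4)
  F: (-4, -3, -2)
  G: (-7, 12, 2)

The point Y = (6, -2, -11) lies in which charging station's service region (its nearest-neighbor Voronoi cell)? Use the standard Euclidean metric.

Squared Euclidean distances:
|YA|² = (6−(-15))² + (-2−14)² + (-11−(-4))² = 441 + 256 + 49 = 746
|YB|² = (6−(-3))² + (-2−5)² + (-11−15)² = 81 + 49 + 676 = 806
|YC|² = (6−(-14))² + (-2−1)² + (-11−(-13))² = 400 + 9 + 4 = 413
|YD|² = (6−3)² + (-2−(-13))² + (-11−8)² = 9 + 121 + 361 = 491
|YE|² = (6−6)² + (-2−(-8))² + (-11−(-4))² = 0 + 36 + 49 = 85
|YF|² = (6−(-4))² + (-2−(-3))² + (-11−(-2))² = 100 + 1 + 81 = 182
|YG|² = (6−(-7))² + (-2−12)² + (-11−2)² = 169 + 196 + 169 = 534
The smallest is to E, so Y lies in the Voronoi region of E.

E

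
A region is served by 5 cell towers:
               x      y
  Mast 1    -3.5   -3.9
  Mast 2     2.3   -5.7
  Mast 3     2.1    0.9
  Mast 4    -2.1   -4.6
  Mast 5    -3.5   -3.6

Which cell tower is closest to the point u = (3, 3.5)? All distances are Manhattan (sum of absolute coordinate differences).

Mast 3

d(u, Mast 1) = |3−(-3.5)| + |3.5−(-3.9)| = 6.5 + 7.4 = 13.9
d(u, Mast 2) = |3−2.3| + |3.5−(-5.7)| = 0.7 + 9.2 = 9.9
d(u, Mast 3) = |3−2.1| + |3.5−0.9| = 0.9 + 2.6 = 3.5
d(u, Mast 4) = |3−(-2.1)| + |3.5−(-4.6)| = 5.1 + 8.1 = 13.2
d(u, Mast 5) = |3−(-3.5)| + |3.5−(-3.6)| = 6.5 + 7.1 = 13.6
Mast 3 is nearest.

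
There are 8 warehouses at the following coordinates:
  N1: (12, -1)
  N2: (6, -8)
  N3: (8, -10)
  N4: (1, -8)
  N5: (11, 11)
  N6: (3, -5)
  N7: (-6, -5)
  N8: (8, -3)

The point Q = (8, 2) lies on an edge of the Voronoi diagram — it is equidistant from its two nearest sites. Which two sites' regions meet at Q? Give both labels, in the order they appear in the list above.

Squared distances from Q to each site:
|QN1|² = (8−12)² + (2−(-1))² = 16 + 9 = 25
|QN2|² = (8−6)² + (2−(-8))² = 4 + 100 = 104
|QN3|² = (8−8)² + (2−(-10))² = 0 + 144 = 144
|QN4|² = (8−1)² + (2−(-8))² = 49 + 100 = 149
|QN5|² = (8−11)² + (2−11)² = 9 + 81 = 90
|QN6|² = (8−3)² + (2−(-5))² = 25 + 49 = 74
|QN7|² = (8−(-6))² + (2−(-5))² = 196 + 49 = 245
|QN8|² = (8−8)² + (2−(-3))² = 0 + 25 = 25
Q is equidistant from N1 and N8 (both at squared distance 25), and every other site is strictly farther — so Q lies on the N1–N8 Voronoi edge.

N1 and N8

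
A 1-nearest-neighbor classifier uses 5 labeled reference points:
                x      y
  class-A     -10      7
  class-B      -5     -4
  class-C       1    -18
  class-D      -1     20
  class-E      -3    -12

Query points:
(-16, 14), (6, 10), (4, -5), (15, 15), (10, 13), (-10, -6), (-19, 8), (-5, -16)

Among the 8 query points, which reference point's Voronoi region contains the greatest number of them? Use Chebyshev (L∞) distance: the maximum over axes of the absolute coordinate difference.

(-16, 14) — d to each: class-A:7, class-B:18, class-C:32, class-D:15, class-E:26 → nearest is class-A
(6, 10) — d to each: class-A:16, class-B:14, class-C:28, class-D:10, class-E:22 → nearest is class-D
(4, -5) — d to each: class-A:14, class-B:9, class-C:13, class-D:25, class-E:7 → nearest is class-E
(15, 15) — d to each: class-A:25, class-B:20, class-C:33, class-D:16, class-E:27 → nearest is class-D
(10, 13) — d to each: class-A:20, class-B:17, class-C:31, class-D:11, class-E:25 → nearest is class-D
(-10, -6) — d to each: class-A:13, class-B:5, class-C:12, class-D:26, class-E:7 → nearest is class-B
(-19, 8) — d to each: class-A:9, class-B:14, class-C:26, class-D:18, class-E:20 → nearest is class-A
(-5, -16) — d to each: class-A:23, class-B:12, class-C:6, class-D:36, class-E:4 → nearest is class-E
Tally — class-A:2, class-B:1, class-D:3, class-E:2. class-D captures the most (3).

class-D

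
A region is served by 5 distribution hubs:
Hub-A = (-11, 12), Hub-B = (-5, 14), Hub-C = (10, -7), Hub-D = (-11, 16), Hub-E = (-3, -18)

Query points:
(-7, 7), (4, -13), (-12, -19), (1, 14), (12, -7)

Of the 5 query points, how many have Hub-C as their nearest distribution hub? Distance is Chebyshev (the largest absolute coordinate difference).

(-7, 7) — d to each: Hub-A:5, Hub-B:7, Hub-C:17, Hub-D:9, Hub-E:25 → nearest is Hub-A
(4, -13) — d to each: Hub-A:25, Hub-B:27, Hub-C:6, Hub-D:29, Hub-E:7 → nearest is Hub-C
(-12, -19) — d to each: Hub-A:31, Hub-B:33, Hub-C:22, Hub-D:35, Hub-E:9 → nearest is Hub-E
(1, 14) — d to each: Hub-A:12, Hub-B:6, Hub-C:21, Hub-D:12, Hub-E:32 → nearest is Hub-B
(12, -7) — d to each: Hub-A:23, Hub-B:21, Hub-C:2, Hub-D:23, Hub-E:15 → nearest is Hub-C
2 of the 5 points have Hub-C as nearest.

2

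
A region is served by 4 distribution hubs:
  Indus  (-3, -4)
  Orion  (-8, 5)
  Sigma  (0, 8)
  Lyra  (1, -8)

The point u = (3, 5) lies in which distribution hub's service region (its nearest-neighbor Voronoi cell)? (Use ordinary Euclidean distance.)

Sigma

Squared Euclidean distances:
d²(u, Indus) = (3−(-3))² + (5−(-4))² = 36 + 81 = 117
d²(u, Orion) = (3−(-8))² + (5−5)² = 121 + 0 = 121
d²(u, Sigma) = (3−0)² + (5−8)² = 9 + 9 = 18
d²(u, Lyra) = (3−1)² + (5−(-8))² = 4 + 169 = 173
The smallest is to Sigma, so u lies in the Voronoi region of Sigma.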